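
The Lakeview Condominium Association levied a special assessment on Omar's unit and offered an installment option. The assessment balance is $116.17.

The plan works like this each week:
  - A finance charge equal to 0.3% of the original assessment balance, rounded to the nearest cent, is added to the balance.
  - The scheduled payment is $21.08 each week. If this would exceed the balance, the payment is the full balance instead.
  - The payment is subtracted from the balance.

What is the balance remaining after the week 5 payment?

$12.52

# | Opening | Interest | Payment | End bal
1 | $116.17 | $0.35 | $21.08 | $95.44
2 | $95.44 | $0.35 | $21.08 | $74.71
3 | $74.71 | $0.35 | $21.08 | $53.98
4 | $53.98 | $0.35 | $21.08 | $33.25
5 | $33.25 | $0.35 | $21.08 | $12.52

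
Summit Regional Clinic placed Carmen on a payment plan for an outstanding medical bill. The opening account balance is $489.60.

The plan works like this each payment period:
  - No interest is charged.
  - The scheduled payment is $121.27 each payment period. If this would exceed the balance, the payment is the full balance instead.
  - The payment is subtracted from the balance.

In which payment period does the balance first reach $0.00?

5

# | Opening | Payment | End bal
1 | $489.60 | $121.27 | $368.33
2 | $368.33 | $121.27 | $247.06
3 | $247.06 | $121.27 | $125.79
4 | $125.79 | $121.27 | $4.52
5 | $4.52 | $4.52 | $0.00
Balance reaches $0.00 in payment period 5.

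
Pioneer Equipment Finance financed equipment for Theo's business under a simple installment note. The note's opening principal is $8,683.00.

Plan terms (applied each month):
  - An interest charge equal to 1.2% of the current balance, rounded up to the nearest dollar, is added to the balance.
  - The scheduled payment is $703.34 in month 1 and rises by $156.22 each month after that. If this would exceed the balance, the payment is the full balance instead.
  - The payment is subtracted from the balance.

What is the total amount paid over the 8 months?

Month 1: $8,683.00 +$105.00 interest = $8,788.00; pay $703.34 → $8,084.66
Month 2: $8,084.66 +$98.00 interest = $8,182.66; pay $859.56 → $7,323.10
Month 3: $7,323.10 +$88.00 interest = $7,411.10; pay $1,015.78 → $6,395.32
Month 4: $6,395.32 +$77.00 interest = $6,472.32; pay $1,172.00 → $5,300.32
Month 5: $5,300.32 +$64.00 interest = $5,364.32; pay $1,328.22 → $4,036.10
Month 6: $4,036.10 +$49.00 interest = $4,085.10; pay $1,484.44 → $2,600.66
Month 7: $2,600.66 +$32.00 interest = $2,632.66; pay $1,640.66 → $992.00
Month 8: $992.00 +$12.00 interest = $1,004.00; pay $1,004.00 → $0.00
Total paid: $9,208.00

$9,208.00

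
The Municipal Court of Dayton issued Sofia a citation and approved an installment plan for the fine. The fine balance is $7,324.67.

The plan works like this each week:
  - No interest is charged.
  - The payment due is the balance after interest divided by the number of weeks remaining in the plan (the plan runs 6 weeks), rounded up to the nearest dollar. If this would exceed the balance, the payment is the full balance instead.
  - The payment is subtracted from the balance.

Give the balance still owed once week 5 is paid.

$1,219.67

Week 1: opening $7,324.67; payment $1,221.00; balance $6,103.67
Week 2: opening $6,103.67; payment $1,221.00; balance $4,882.67
Week 3: opening $4,882.67; payment $1,221.00; balance $3,661.67
Week 4: opening $3,661.67; payment $1,221.00; balance $2,440.67
Week 5: opening $2,440.67; payment $1,221.00; balance $1,219.67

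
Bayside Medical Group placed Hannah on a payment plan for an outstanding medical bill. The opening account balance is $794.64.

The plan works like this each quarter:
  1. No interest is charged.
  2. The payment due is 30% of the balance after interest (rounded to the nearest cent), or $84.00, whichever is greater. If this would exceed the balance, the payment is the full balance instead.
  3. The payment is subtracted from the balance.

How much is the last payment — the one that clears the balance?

Quarter 1: $794.64 − $238.39 → $556.25
Quarter 2: $556.25 − $166.88 → $389.37
Quarter 3: $389.37 − $116.81 → $272.56
Quarter 4: $272.56 − $84.00 → $188.56
Quarter 5: $188.56 − $84.00 → $104.56
Quarter 6: $104.56 − $84.00 → $20.56
Quarter 7: $20.56 − $20.56 → $0.00

$20.56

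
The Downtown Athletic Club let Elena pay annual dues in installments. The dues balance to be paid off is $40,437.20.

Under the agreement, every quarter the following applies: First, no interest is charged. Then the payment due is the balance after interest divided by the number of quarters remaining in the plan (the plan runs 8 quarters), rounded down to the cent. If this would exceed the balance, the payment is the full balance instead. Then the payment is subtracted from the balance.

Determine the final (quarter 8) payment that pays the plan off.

$5,054.65

Quarter 1: $40,437.20 − $5,054.65 → $35,382.55
Quarter 2: $35,382.55 − $5,054.65 → $30,327.90
Quarter 3: $30,327.90 − $5,054.65 → $25,273.25
Quarter 4: $25,273.25 − $5,054.65 → $20,218.60
Quarter 5: $20,218.60 − $5,054.65 → $15,163.95
Quarter 6: $15,163.95 − $5,054.65 → $10,109.30
Quarter 7: $10,109.30 − $5,054.65 → $5,054.65
Quarter 8: $5,054.65 − $5,054.65 → $0.00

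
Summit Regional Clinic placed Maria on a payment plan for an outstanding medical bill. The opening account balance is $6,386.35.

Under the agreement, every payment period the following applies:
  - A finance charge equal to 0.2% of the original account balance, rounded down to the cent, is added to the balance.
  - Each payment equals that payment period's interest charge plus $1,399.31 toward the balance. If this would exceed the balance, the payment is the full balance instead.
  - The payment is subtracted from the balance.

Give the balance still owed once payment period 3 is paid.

$2,188.42

Payment period 1: opening $6,386.35; interest $12.77 → $6,399.12; payment $1,412.08; balance $4,987.04
Payment period 2: opening $4,987.04; interest $12.77 → $4,999.81; payment $1,412.08; balance $3,587.73
Payment period 3: opening $3,587.73; interest $12.77 → $3,600.50; payment $1,412.08; balance $2,188.42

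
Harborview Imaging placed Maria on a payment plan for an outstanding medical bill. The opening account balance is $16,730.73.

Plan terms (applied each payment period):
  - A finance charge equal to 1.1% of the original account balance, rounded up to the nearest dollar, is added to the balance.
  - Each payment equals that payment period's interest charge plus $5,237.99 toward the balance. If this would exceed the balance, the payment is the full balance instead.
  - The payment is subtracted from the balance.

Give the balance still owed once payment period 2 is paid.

$6,254.75

Payment period 1: $16,730.73 +$185.00 interest = $16,915.73; pay $5,422.99 → $11,492.74
Payment period 2: $11,492.74 +$185.00 interest = $11,677.74; pay $5,422.99 → $6,254.75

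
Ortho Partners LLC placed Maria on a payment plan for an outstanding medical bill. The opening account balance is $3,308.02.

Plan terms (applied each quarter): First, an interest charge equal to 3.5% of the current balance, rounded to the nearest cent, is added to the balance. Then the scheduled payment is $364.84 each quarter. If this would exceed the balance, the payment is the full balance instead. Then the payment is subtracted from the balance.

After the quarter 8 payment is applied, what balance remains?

$1,053.61

# | Opening | Interest | Payment | End bal
1 | $3,308.02 | $115.78 | $364.84 | $3,058.96
2 | $3,058.96 | $107.06 | $364.84 | $2,801.18
3 | $2,801.18 | $98.04 | $364.84 | $2,534.38
4 | $2,534.38 | $88.70 | $364.84 | $2,258.24
5 | $2,258.24 | $79.04 | $364.84 | $1,972.44
6 | $1,972.44 | $69.04 | $364.84 | $1,676.64
7 | $1,676.64 | $58.68 | $364.84 | $1,370.48
8 | $1,370.48 | $47.97 | $364.84 | $1,053.61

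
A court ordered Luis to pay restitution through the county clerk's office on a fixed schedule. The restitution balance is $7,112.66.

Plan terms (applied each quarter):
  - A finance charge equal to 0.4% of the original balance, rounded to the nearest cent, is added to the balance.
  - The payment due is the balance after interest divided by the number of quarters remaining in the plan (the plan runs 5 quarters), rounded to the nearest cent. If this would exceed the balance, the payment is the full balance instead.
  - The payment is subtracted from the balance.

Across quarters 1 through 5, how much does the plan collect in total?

Quarter 1: opening $7,112.66; interest $28.45 → $7,141.11; payment $1,428.22; balance $5,712.89
Quarter 2: opening $5,712.89; interest $28.45 → $5,741.34; payment $1,435.34; balance $4,306.00
Quarter 3: opening $4,306.00; interest $28.45 → $4,334.45; payment $1,444.82; balance $2,889.63
Quarter 4: opening $2,889.63; interest $28.45 → $2,918.08; payment $1,459.04; balance $1,459.04
Quarter 5: opening $1,459.04; interest $28.45 → $1,487.49; payment $1,487.49; balance $0.00
Total paid: $7,254.91

$7,254.91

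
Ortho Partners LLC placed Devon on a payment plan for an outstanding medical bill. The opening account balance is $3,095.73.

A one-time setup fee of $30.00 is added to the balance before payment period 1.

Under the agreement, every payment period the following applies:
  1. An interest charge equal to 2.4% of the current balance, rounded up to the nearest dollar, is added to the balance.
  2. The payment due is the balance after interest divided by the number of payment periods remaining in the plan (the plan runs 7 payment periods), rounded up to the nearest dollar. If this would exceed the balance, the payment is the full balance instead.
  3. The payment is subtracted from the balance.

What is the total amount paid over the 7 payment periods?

$3,445.73

Payment period 1: $3,125.73 +$76.00 interest = $3,201.73; pay $458.00 → $2,743.73
Payment period 2: $2,743.73 +$66.00 interest = $2,809.73; pay $469.00 → $2,340.73
Payment period 3: $2,340.73 +$57.00 interest = $2,397.73; pay $480.00 → $1,917.73
Payment period 4: $1,917.73 +$47.00 interest = $1,964.73; pay $492.00 → $1,472.73
Payment period 5: $1,472.73 +$36.00 interest = $1,508.73; pay $503.00 → $1,005.73
Payment period 6: $1,005.73 +$25.00 interest = $1,030.73; pay $516.00 → $514.73
Payment period 7: $514.73 +$13.00 interest = $527.73; pay $527.73 → $0.00
Total paid: $3,445.73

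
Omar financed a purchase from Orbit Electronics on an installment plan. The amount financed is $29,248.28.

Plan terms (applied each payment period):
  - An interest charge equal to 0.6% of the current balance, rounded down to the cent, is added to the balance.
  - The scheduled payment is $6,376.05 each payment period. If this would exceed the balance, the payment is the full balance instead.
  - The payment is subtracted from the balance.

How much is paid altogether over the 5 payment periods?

$29,751.42

Payment period 1: opening $29,248.28; interest $175.48 → $29,423.76; payment $6,376.05; balance $23,047.71
Payment period 2: opening $23,047.71; interest $138.28 → $23,185.99; payment $6,376.05; balance $16,809.94
Payment period 3: opening $16,809.94; interest $100.85 → $16,910.79; payment $6,376.05; balance $10,534.74
Payment period 4: opening $10,534.74; interest $63.20 → $10,597.94; payment $6,376.05; balance $4,221.89
Payment period 5: opening $4,221.89; interest $25.33 → $4,247.22; payment $4,247.22; balance $0.00
Total paid: $29,751.42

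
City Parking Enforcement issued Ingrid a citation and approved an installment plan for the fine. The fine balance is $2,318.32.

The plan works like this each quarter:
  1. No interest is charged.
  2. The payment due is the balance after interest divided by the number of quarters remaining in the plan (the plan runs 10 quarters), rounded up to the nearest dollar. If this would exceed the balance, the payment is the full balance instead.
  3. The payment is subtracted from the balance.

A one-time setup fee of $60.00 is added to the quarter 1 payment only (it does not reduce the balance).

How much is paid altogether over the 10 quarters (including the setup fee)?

$2,378.32

Quarter 1: $2,318.32 − $232.00 (+ $60.00 fee) → $2,086.32
Quarter 2: $2,086.32 − $232.00 → $1,854.32
Quarter 3: $1,854.32 − $232.00 → $1,622.32
Quarter 4: $1,622.32 − $232.00 → $1,390.32
Quarter 5: $1,390.32 − $232.00 → $1,158.32
Quarter 6: $1,158.32 − $232.00 → $926.32
Quarter 7: $926.32 − $232.00 → $694.32
Quarter 8: $694.32 − $232.00 → $462.32
Quarter 9: $462.32 − $232.00 → $230.32
Quarter 10: $230.32 − $230.32 → $0.00
Total paid: $2,378.32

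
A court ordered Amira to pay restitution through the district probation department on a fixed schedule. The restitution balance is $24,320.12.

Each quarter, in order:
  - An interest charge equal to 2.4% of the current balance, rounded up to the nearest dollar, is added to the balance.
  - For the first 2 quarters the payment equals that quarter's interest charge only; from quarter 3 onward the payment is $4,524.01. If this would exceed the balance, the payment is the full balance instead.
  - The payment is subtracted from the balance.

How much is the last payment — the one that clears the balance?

# | Opening | Interest | Payment | End bal
1 | $24,320.12 | $584.00 | $584.00 | $24,320.12
2 | $24,320.12 | $584.00 | $584.00 | $24,320.12
3 | $24,320.12 | $584.00 | $4,524.01 | $20,380.11
4 | $20,380.11 | $490.00 | $4,524.01 | $16,346.10
5 | $16,346.10 | $393.00 | $4,524.01 | $12,215.09
6 | $12,215.09 | $294.00 | $4,524.01 | $7,985.08
7 | $7,985.08 | $192.00 | $4,524.01 | $3,653.07
8 | $3,653.07 | $88.00 | $3,741.07 | $0.00

$3,741.07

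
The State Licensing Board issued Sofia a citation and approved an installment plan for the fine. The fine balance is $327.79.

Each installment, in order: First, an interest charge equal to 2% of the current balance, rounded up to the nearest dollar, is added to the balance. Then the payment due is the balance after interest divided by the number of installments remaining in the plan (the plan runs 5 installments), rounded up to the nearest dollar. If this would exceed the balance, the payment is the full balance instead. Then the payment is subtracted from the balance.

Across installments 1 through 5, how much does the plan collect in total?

Installment 1: $327.79 +$7.00 interest = $334.79; pay $67.00 → $267.79
Installment 2: $267.79 +$6.00 interest = $273.79; pay $69.00 → $204.79
Installment 3: $204.79 +$5.00 interest = $209.79; pay $70.00 → $139.79
Installment 4: $139.79 +$3.00 interest = $142.79; pay $72.00 → $70.79
Installment 5: $70.79 +$2.00 interest = $72.79; pay $72.79 → $0.00
Total paid: $350.79

$350.79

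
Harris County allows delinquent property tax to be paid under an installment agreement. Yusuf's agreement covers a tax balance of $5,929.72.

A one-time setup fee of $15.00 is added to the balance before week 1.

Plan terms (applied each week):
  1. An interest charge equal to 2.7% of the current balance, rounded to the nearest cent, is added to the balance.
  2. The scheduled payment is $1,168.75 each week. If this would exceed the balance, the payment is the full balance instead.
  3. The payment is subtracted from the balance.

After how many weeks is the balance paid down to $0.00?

6

Week 1: opening $5,944.72; interest $160.51 → $6,105.23; payment $1,168.75; balance $4,936.48
Week 2: opening $4,936.48; interest $133.28 → $5,069.76; payment $1,168.75; balance $3,901.01
Week 3: opening $3,901.01; interest $105.33 → $4,006.34; payment $1,168.75; balance $2,837.59
Week 4: opening $2,837.59; interest $76.61 → $2,914.20; payment $1,168.75; balance $1,745.45
Week 5: opening $1,745.45; interest $47.13 → $1,792.58; payment $1,168.75; balance $623.83
Week 6: opening $623.83; interest $16.84 → $640.67; payment $640.67; balance $0.00
Balance reaches $0.00 in week 6.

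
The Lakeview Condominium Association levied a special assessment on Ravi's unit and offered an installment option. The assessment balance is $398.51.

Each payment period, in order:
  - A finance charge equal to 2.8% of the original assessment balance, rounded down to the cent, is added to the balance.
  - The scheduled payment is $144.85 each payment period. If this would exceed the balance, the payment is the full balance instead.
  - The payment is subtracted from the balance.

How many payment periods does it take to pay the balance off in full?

3

Payment period 1: opening $398.51; interest $11.15 → $409.66; payment $144.85; balance $264.81
Payment period 2: opening $264.81; interest $11.15 → $275.96; payment $144.85; balance $131.11
Payment period 3: opening $131.11; interest $11.15 → $142.26; payment $142.26; balance $0.00
Balance reaches $0.00 in payment period 3.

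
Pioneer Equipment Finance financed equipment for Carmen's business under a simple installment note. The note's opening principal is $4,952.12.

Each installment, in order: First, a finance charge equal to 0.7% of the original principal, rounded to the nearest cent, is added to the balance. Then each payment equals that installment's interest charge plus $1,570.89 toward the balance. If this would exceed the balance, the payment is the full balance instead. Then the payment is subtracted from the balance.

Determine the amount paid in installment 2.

$1,605.55

Installment 1: $4,952.12 +$34.66 interest = $4,986.78; pay $1,605.55 → $3,381.23
Installment 2: $3,381.23 +$34.66 interest = $3,415.89; pay $1,605.55 → $1,810.34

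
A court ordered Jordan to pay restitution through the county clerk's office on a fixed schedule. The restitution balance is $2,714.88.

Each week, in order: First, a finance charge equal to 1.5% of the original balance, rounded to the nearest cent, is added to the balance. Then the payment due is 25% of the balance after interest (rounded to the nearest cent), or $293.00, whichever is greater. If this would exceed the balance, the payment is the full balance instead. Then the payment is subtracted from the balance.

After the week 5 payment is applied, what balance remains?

$690.23

Week 1: opening $2,714.88; interest $40.72 → $2,755.60; payment $688.90; balance $2,066.70
Week 2: opening $2,066.70; interest $40.72 → $2,107.42; payment $526.86; balance $1,580.56
Week 3: opening $1,580.56; interest $40.72 → $1,621.28; payment $405.32; balance $1,215.96
Week 4: opening $1,215.96; interest $40.72 → $1,256.68; payment $314.17; balance $942.51
Week 5: opening $942.51; interest $40.72 → $983.23; payment $293.00; balance $690.23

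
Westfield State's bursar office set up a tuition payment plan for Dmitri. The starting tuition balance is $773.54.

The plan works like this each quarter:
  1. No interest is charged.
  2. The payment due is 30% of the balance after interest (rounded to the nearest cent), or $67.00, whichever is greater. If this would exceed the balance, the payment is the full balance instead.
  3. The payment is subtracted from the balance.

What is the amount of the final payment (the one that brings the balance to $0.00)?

Quarter 1: $773.54 − $232.06 → $541.48
Quarter 2: $541.48 − $162.44 → $379.04
Quarter 3: $379.04 − $113.71 → $265.33
Quarter 4: $265.33 − $79.60 → $185.73
Quarter 5: $185.73 − $67.00 → $118.73
Quarter 6: $118.73 − $67.00 → $51.73
Quarter 7: $51.73 − $51.73 → $0.00

$51.73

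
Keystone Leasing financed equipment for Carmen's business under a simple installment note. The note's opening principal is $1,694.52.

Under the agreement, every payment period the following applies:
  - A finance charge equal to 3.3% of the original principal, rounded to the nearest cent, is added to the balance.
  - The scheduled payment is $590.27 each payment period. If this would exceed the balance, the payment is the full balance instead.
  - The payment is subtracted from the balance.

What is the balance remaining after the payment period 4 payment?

$0.00

# | Opening | Interest | Payment | End bal
1 | $1,694.52 | $55.92 | $590.27 | $1,160.17
2 | $1,160.17 | $55.92 | $590.27 | $625.82
3 | $625.82 | $55.92 | $590.27 | $91.47
4 | $91.47 | $55.92 | $147.39 | $0.00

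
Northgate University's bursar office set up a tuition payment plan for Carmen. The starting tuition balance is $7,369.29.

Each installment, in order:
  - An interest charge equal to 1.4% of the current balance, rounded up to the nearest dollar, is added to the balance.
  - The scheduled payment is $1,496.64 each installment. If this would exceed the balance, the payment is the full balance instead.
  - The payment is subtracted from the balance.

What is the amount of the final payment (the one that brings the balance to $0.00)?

Installment 1: $7,369.29 +$104.00 interest = $7,473.29; pay $1,496.64 → $5,976.65
Installment 2: $5,976.65 +$84.00 interest = $6,060.65; pay $1,496.64 → $4,564.01
Installment 3: $4,564.01 +$64.00 interest = $4,628.01; pay $1,496.64 → $3,131.37
Installment 4: $3,131.37 +$44.00 interest = $3,175.37; pay $1,496.64 → $1,678.73
Installment 5: $1,678.73 +$24.00 interest = $1,702.73; pay $1,496.64 → $206.09
Installment 6: $206.09 +$3.00 interest = $209.09; pay $209.09 → $0.00

$209.09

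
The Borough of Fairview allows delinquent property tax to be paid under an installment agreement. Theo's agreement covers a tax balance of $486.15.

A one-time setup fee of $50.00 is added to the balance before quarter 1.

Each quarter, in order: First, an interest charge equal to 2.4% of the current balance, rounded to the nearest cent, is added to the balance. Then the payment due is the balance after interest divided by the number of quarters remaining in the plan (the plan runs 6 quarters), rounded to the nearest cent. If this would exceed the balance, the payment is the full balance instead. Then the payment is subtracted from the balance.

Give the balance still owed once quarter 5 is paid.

$100.61

Quarter 1: opening $536.15; interest $12.87 → $549.02; payment $91.50; balance $457.52
Quarter 2: opening $457.52; interest $10.98 → $468.50; payment $93.70; balance $374.80
Quarter 3: opening $374.80; interest $9.00 → $383.80; payment $95.95; balance $287.85
Quarter 4: opening $287.85; interest $6.91 → $294.76; payment $98.25; balance $196.51
Quarter 5: opening $196.51; interest $4.72 → $201.23; payment $100.62; balance $100.61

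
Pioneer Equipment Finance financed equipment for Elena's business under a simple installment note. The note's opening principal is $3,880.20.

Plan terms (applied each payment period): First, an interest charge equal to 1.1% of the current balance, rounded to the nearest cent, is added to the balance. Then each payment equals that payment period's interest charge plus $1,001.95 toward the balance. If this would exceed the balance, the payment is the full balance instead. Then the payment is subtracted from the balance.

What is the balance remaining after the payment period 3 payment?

$874.35

Payment period 1: $3,880.20 +$42.68 interest = $3,922.88; pay $1,044.63 → $2,878.25
Payment period 2: $2,878.25 +$31.66 interest = $2,909.91; pay $1,033.61 → $1,876.30
Payment period 3: $1,876.30 +$20.64 interest = $1,896.94; pay $1,022.59 → $874.35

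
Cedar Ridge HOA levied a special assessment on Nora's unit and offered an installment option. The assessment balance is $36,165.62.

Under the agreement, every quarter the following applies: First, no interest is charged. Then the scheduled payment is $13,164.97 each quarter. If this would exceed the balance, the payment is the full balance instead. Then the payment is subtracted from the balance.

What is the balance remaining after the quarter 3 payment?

$0.00

Quarter 1: opening $36,165.62; payment $13,164.97; balance $23,000.65
Quarter 2: opening $23,000.65; payment $13,164.97; balance $9,835.68
Quarter 3: opening $9,835.68; payment $9,835.68; balance $0.00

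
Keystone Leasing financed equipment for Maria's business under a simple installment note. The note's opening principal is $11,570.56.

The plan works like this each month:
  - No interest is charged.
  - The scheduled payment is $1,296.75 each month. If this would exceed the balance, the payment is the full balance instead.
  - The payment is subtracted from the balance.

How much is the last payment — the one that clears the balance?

$1,196.56

# | Opening | Payment | End bal
1 | $11,570.56 | $1,296.75 | $10,273.81
2 | $10,273.81 | $1,296.75 | $8,977.06
3 | $8,977.06 | $1,296.75 | $7,680.31
4 | $7,680.31 | $1,296.75 | $6,383.56
5 | $6,383.56 | $1,296.75 | $5,086.81
6 | $5,086.81 | $1,296.75 | $3,790.06
7 | $3,790.06 | $1,296.75 | $2,493.31
8 | $2,493.31 | $1,296.75 | $1,196.56
9 | $1,196.56 | $1,196.56 | $0.00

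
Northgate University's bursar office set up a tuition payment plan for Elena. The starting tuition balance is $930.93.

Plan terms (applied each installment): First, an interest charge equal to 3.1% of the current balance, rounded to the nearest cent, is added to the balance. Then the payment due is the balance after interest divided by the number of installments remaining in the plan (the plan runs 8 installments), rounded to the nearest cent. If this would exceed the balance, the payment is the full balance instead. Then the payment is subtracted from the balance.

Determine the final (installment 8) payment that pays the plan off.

$148.56

Installment 1: opening $930.93; interest $28.86 → $959.79; payment $119.97; balance $839.82
Installment 2: opening $839.82; interest $26.03 → $865.85; payment $123.69; balance $742.16
Installment 3: opening $742.16; interest $23.01 → $765.17; payment $127.53; balance $637.64
Installment 4: opening $637.64; interest $19.77 → $657.41; payment $131.48; balance $525.93
Installment 5: opening $525.93; interest $16.30 → $542.23; payment $135.56; balance $406.67
Installment 6: opening $406.67; interest $12.61 → $419.28; payment $139.76; balance $279.52
Installment 7: opening $279.52; interest $8.67 → $288.19; payment $144.10; balance $144.09
Installment 8: opening $144.09; interest $4.47 → $148.56; payment $148.56; balance $0.00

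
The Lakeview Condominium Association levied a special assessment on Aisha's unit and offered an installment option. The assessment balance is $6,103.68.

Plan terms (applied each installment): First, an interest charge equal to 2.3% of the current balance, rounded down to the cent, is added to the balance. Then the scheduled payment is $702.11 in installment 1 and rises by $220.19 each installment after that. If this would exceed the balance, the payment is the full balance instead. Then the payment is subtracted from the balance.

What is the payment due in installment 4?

# | Opening | Interest | Payment | End bal
1 | $6,103.68 | $140.38 | $702.11 | $5,541.95
2 | $5,541.95 | $127.46 | $922.30 | $4,747.11
3 | $4,747.11 | $109.18 | $1,142.49 | $3,713.80
4 | $3,713.80 | $85.41 | $1,362.68 | $2,436.53

$1,362.68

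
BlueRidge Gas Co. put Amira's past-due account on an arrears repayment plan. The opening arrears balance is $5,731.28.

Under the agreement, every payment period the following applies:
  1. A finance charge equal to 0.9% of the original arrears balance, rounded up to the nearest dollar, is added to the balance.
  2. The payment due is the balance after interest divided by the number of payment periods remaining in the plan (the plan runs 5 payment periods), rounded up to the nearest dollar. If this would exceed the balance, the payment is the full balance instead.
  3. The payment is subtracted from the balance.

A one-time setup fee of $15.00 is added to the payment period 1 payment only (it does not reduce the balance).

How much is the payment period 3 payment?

$1,187.00

Payment period 1: opening $5,731.28; interest $52.00 → $5,783.28; payment $1,157.00 (+ $15.00 fee); balance $4,626.28
Payment period 2: opening $4,626.28; interest $52.00 → $4,678.28; payment $1,170.00; balance $3,508.28
Payment period 3: opening $3,508.28; interest $52.00 → $3,560.28; payment $1,187.00; balance $2,373.28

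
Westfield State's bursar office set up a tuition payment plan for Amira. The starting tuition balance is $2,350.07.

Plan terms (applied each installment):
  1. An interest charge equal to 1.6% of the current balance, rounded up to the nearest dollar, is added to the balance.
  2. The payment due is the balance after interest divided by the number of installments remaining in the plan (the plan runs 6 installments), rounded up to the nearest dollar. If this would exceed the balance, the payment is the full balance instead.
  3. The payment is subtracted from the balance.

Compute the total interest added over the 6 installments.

$137.00

# | Opening | Interest | Payment | End bal
1 | $2,350.07 | $38.00 | $399.00 | $1,989.07
2 | $1,989.07 | $32.00 | $405.00 | $1,616.07
3 | $1,616.07 | $26.00 | $411.00 | $1,231.07
4 | $1,231.07 | $20.00 | $418.00 | $833.07
5 | $833.07 | $14.00 | $424.00 | $423.07
6 | $423.07 | $7.00 | $430.07 | $0.00
Total interest: $38.00 + $32.00 + $26.00 + $20.00 + $14.00 + $7.00 = $137.00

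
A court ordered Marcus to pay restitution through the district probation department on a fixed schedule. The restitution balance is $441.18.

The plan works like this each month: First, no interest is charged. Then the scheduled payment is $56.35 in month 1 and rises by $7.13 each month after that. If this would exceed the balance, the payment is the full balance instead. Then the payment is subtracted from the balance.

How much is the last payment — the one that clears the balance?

$88.13

Month 1: $441.18 − $56.35 → $384.83
Month 2: $384.83 − $63.48 → $321.35
Month 3: $321.35 − $70.61 → $250.74
Month 4: $250.74 − $77.74 → $173.00
Month 5: $173.00 − $84.87 → $88.13
Month 6: $88.13 − $88.13 → $0.00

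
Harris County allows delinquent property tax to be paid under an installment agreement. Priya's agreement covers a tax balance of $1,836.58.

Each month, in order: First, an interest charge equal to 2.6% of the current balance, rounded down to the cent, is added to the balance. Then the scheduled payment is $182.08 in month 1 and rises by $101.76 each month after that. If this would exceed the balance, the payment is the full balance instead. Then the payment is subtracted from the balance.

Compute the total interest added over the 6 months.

Month 1: opening $1,836.58; interest $47.75 → $1,884.33; payment $182.08; balance $1,702.25
Month 2: opening $1,702.25; interest $44.25 → $1,746.50; payment $283.84; balance $1,462.66
Month 3: opening $1,462.66; interest $38.02 → $1,500.68; payment $385.60; balance $1,115.08
Month 4: opening $1,115.08; interest $28.99 → $1,144.07; payment $487.36; balance $656.71
Month 5: opening $656.71; interest $17.07 → $673.78; payment $589.12; balance $84.66
Month 6: opening $84.66; interest $2.20 → $86.86; payment $86.86; balance $0.00
Total interest: $47.75 + $44.25 + $38.02 + $28.99 + $17.07 + $2.20 = $178.28

$178.28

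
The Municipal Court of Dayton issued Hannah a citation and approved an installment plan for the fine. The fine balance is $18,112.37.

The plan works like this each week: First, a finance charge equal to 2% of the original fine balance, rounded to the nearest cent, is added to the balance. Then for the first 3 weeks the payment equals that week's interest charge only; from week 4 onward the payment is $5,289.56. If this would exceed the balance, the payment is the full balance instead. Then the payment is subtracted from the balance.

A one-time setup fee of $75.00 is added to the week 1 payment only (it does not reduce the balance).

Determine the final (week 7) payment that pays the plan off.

$3,692.69

Week 1: opening $18,112.37; interest $362.25 → $18,474.62; payment $362.25 (+ $75.00 fee); balance $18,112.37
Week 2: opening $18,112.37; interest $362.25 → $18,474.62; payment $362.25; balance $18,112.37
Week 3: opening $18,112.37; interest $362.25 → $18,474.62; payment $362.25; balance $18,112.37
Week 4: opening $18,112.37; interest $362.25 → $18,474.62; payment $5,289.56; balance $13,185.06
Week 5: opening $13,185.06; interest $362.25 → $13,547.31; payment $5,289.56; balance $8,257.75
Week 6: opening $8,257.75; interest $362.25 → $8,620.00; payment $5,289.56; balance $3,330.44
Week 7: opening $3,330.44; interest $362.25 → $3,692.69; payment $3,692.69; balance $0.00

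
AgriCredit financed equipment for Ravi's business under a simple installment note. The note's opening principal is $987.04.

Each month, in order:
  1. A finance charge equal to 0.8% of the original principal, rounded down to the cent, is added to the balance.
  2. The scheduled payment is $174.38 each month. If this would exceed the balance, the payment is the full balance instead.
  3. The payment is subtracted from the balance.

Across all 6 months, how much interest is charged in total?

$47.34

# | Opening | Interest | Payment | End bal
1 | $987.04 | $7.89 | $174.38 | $820.55
2 | $820.55 | $7.89 | $174.38 | $654.06
3 | $654.06 | $7.89 | $174.38 | $487.57
4 | $487.57 | $7.89 | $174.38 | $321.08
5 | $321.08 | $7.89 | $174.38 | $154.59
6 | $154.59 | $7.89 | $162.48 | $0.00
Total interest: $7.89 + $7.89 + $7.89 + $7.89 + $7.89 + $7.89 = $47.34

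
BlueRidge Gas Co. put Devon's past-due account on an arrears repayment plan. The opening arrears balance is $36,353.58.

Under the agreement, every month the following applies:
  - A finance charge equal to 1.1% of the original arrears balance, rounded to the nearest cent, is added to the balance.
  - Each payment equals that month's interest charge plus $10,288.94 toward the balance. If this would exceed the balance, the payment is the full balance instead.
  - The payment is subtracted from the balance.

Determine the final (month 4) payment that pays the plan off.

Month 1: $36,353.58 +$399.89 interest = $36,753.47; pay $10,688.83 → $26,064.64
Month 2: $26,064.64 +$399.89 interest = $26,464.53; pay $10,688.83 → $15,775.70
Month 3: $15,775.70 +$399.89 interest = $16,175.59; pay $10,688.83 → $5,486.76
Month 4: $5,486.76 +$399.89 interest = $5,886.65; pay $5,886.65 → $0.00

$5,886.65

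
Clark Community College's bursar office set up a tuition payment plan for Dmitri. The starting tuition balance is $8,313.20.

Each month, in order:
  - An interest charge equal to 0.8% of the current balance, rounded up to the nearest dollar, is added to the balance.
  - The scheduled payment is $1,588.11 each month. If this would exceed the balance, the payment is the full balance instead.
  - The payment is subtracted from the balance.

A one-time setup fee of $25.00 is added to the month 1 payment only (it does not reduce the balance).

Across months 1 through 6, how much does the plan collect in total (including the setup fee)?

Month 1: opening $8,313.20; interest $67.00 → $8,380.20; payment $1,588.11 (+ $25.00 fee); balance $6,792.09
Month 2: opening $6,792.09; interest $55.00 → $6,847.09; payment $1,588.11; balance $5,258.98
Month 3: opening $5,258.98; interest $43.00 → $5,301.98; payment $1,588.11; balance $3,713.87
Month 4: opening $3,713.87; interest $30.00 → $3,743.87; payment $1,588.11; balance $2,155.76
Month 5: opening $2,155.76; interest $18.00 → $2,173.76; payment $1,588.11; balance $585.65
Month 6: opening $585.65; interest $5.00 → $590.65; payment $590.65; balance $0.00
Total paid: $8,556.20

$8,556.20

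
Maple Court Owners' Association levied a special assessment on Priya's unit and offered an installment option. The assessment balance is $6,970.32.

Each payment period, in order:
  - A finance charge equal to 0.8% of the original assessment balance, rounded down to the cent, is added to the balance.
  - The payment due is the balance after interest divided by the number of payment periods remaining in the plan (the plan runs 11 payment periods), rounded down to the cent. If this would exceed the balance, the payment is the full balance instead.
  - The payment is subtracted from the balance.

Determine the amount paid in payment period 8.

Payment period 1: opening $6,970.32; interest $55.76 → $7,026.08; payment $638.73; balance $6,387.35
Payment period 2: opening $6,387.35; interest $55.76 → $6,443.11; payment $644.31; balance $5,798.80
Payment period 3: opening $5,798.80; interest $55.76 → $5,854.56; payment $650.50; balance $5,204.06
Payment period 4: opening $5,204.06; interest $55.76 → $5,259.82; payment $657.47; balance $4,602.35
Payment period 5: opening $4,602.35; interest $55.76 → $4,658.11; payment $665.44; balance $3,992.67
Payment period 6: opening $3,992.67; interest $55.76 → $4,048.43; payment $674.73; balance $3,373.70
Payment period 7: opening $3,373.70; interest $55.76 → $3,429.46; payment $685.89; balance $2,743.57
Payment period 8: opening $2,743.57; interest $55.76 → $2,799.33; payment $699.83; balance $2,099.50

$699.83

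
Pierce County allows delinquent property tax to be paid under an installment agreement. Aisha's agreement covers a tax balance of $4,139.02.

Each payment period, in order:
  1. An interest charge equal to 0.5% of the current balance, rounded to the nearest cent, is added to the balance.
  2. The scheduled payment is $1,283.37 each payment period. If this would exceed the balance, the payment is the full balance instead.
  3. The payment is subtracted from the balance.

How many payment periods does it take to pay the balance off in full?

Payment period 1: $4,139.02 +$20.70 interest = $4,159.72; pay $1,283.37 → $2,876.35
Payment period 2: $2,876.35 +$14.38 interest = $2,890.73; pay $1,283.37 → $1,607.36
Payment period 3: $1,607.36 +$8.04 interest = $1,615.40; pay $1,283.37 → $332.03
Payment period 4: $332.03 +$1.66 interest = $333.69; pay $333.69 → $0.00
Balance reaches $0.00 in payment period 4.

4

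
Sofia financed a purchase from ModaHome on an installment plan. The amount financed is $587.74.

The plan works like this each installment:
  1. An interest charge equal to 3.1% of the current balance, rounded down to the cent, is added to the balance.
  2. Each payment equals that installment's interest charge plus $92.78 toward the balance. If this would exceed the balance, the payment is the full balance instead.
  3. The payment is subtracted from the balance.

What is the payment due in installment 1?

$110.99

Installment 1: opening $587.74; interest $18.21 → $605.95; payment $110.99; balance $494.96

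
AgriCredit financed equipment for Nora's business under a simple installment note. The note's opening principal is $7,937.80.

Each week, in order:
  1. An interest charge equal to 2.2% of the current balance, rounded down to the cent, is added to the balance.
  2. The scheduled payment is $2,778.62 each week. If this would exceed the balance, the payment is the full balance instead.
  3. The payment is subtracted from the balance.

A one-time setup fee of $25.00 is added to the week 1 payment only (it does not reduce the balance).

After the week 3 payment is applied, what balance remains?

$0.00

Week 1: $7,937.80 +$174.63 interest = $8,112.43; pay $2,778.62 (+ $25.00 fee) → $5,333.81
Week 2: $5,333.81 +$117.34 interest = $5,451.15; pay $2,778.62 → $2,672.53
Week 3: $2,672.53 +$58.79 interest = $2,731.32; pay $2,731.32 → $0.00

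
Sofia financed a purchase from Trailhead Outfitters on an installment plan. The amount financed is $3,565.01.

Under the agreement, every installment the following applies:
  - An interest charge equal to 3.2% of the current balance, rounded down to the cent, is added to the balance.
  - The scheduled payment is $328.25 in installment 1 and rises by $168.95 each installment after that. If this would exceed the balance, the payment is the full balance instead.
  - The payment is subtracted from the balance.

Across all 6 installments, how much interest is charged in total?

# | Opening | Interest | Payment | End bal
1 | $3,565.01 | $114.08 | $328.25 | $3,350.84
2 | $3,350.84 | $107.22 | $497.20 | $2,960.86
3 | $2,960.86 | $94.74 | $666.15 | $2,389.45
4 | $2,389.45 | $76.46 | $835.10 | $1,630.81
5 | $1,630.81 | $52.18 | $1,004.05 | $678.94
6 | $678.94 | $21.72 | $700.66 | $0.00
Total interest: $114.08 + $107.22 + $94.74 + $76.46 + $52.18 + $21.72 = $466.40

$466.40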